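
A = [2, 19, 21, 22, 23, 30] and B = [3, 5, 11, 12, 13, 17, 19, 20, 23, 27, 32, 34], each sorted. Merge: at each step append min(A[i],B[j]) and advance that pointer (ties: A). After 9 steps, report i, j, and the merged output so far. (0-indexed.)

i=0 j=0: A[i]=2<=B[j]=3 take 2, i++
i=1 j=0: A[i]=19>B[j]=3 take 3, j++
i=1 j=1: A[i]=19>B[j]=5 take 5, j++
i=1 j=2: A[i]=19>B[j]=11 take 11, j++
i=1 j=3: A[i]=19>B[j]=12 take 12, j++
i=1 j=4: A[i]=19>B[j]=13 take 13, j++
i=1 j=5: A[i]=19>B[j]=17 take 17, j++
i=1 j=6: A[i]=19<=B[j]=19 take 19, i++
i=2 j=6: A[i]=21>B[j]=19 take 19, j++

i=2, j=7, merged so far=[2, 3, 5, 11, 12, 13, 17, 19, 19]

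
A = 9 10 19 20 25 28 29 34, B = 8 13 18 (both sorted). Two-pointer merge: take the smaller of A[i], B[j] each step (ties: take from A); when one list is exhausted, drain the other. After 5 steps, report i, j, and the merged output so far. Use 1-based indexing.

i=3, j=4, merged so far=[8, 9, 10, 13, 18]

i=1 j=1: A[i]=9>B[j]=8 take 8, j++
i=1 j=2: A[i]=9<=B[j]=13 take 9, i++
i=2 j=2: A[i]=10<=B[j]=13 take 10, i++
i=3 j=2: A[i]=19>B[j]=13 take 13, j++
i=3 j=3: A[i]=19>B[j]=18 take 18, j++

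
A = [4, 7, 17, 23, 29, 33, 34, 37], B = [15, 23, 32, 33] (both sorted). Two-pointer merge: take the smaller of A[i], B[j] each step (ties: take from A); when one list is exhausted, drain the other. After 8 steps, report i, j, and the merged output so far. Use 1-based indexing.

i=1 j=1: A[i]=4<=B[j]=15 take 4, i++
i=2 j=1: A[i]=7<=B[j]=15 take 7, i++
i=3 j=1: A[i]=17>B[j]=15 take 15, j++
i=3 j=2: A[i]=17<=B[j]=23 take 17, i++
i=4 j=2: A[i]=23<=B[j]=23 take 23, i++
i=5 j=2: A[i]=29>B[j]=23 take 23, j++
i=5 j=3: A[i]=29<=B[j]=32 take 29, i++
i=6 j=3: A[i]=33>B[j]=32 take 32, j++

i=6, j=4, merged so far=[4, 7, 15, 17, 23, 23, 29, 32]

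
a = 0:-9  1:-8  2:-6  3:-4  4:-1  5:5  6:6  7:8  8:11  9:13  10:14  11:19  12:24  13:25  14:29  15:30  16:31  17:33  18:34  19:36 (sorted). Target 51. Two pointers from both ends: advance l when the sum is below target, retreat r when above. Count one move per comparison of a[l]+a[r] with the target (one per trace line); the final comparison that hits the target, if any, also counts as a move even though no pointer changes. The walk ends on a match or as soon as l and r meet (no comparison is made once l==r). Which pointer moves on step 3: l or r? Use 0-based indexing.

[0,19] -9+36=27 <51 → l++
[1,19] -8+36=28 <51 → l++
[2,19] -6+36=30 <51 → l++

l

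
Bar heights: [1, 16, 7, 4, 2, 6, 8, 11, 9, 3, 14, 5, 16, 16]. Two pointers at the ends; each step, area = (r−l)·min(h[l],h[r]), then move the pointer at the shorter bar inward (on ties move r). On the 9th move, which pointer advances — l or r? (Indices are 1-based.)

[1,14] min(1,16)*13=13 best=13 * → l++
[2,14] min(16,16)*12=192 best=192 * → r--
[2,13] min(16,16)*11=176 best=192 → r--
[2,12] min(16,5)*10=50 best=192 → r--
[2,11] min(16,14)*9=126 best=192 → r--
[2,10] min(16,3)*8=24 best=192 → r--
[2,9] min(16,9)*7=63 best=192 → r--
[2,8] min(16,11)*6=66 best=192 → r--
[2,7] min(16,8)*5=40 best=192 → r--

r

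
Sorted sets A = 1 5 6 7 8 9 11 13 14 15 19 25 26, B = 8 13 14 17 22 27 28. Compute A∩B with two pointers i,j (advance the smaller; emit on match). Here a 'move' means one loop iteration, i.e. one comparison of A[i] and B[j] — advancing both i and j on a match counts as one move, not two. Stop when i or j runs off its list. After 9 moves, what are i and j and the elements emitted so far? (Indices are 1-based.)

i=10, j=4, emitted=[8, 13, 14]

i=1 j=1: 1<8, i++
i=2 j=1: 5<8, i++
i=3 j=1: 6<8, i++
i=4 j=1: 7<8, i++
i=5 j=1: 8==8 emit, i++,j++
i=6 j=2: 9<13, i++
i=7 j=2: 11<13, i++
i=8 j=2: 13==13 emit, i++,j++
i=9 j=3: 14==14 emit, i++,j++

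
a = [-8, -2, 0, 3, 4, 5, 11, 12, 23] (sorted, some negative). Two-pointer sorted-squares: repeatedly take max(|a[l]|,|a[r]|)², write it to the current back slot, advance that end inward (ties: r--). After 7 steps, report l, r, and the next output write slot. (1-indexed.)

[1,9] |-8|<=|23| out[9]=529 → r--
[1,8] |-8|<=|12| out[8]=144 → r--
[1,7] |-8|<=|11| out[7]=121 → r--
[1,6] |-8|>|5| out[6]=64 → l++
[2,6] |-2|<=|5| out[5]=25 → r--
[2,5] |-2|<=|4| out[4]=16 → r--
[2,4] |-2|<=|3| out[3]=9 → r--

l=2, r=3, next write slot=2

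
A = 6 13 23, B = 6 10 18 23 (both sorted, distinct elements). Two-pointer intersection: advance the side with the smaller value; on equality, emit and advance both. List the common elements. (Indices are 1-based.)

intersection = [6, 23]

i=1 j=1: 6==6 emit, i++,j++
i=2 j=2: 13>10, j++
i=2 j=3: 13<18, i++
i=3 j=3: 23>18, j++
i=3 j=4: 23==23 emit, i++,j++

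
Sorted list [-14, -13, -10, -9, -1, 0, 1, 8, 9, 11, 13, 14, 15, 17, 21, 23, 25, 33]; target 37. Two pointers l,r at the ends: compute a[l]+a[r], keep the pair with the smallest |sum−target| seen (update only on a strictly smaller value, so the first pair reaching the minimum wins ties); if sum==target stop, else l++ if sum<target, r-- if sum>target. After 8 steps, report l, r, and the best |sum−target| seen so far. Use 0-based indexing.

l=7, r=16, best |Δ|=3

l=0 r=17: -14+33=19 d=18 *, l++
l=1 r=17: -13+33=20 d=17 *, l++
l=2 r=17: -10+33=23 d=14 *, l++
l=3 r=17: -9+33=24 d=13 *, l++
l=4 r=17: -1+33=32 d=5 *, l++
l=5 r=17: 0+33=33 d=4 *, l++
l=6 r=17: 1+33=34 d=3 *, l++
l=7 r=17: 8+33=41 d=4, r--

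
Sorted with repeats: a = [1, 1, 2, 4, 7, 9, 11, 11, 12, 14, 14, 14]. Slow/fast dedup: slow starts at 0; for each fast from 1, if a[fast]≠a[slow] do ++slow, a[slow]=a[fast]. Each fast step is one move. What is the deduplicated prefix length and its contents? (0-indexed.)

length 8; prefix = [1, 2, 4, 7, 9, 11, 12, 14]

slow=0 fast=1: a[fast]=1=a[slow] dup, fast++
slow=0 fast=2: a[fast]=2≠a[slow]=1 write a[1]=2, slow++,fast++
slow=1 fast=3: a[fast]=4≠a[slow]=2 write a[2]=4, slow++,fast++
slow=2 fast=4: a[fast]=7≠a[slow]=4 write a[3]=7, slow++,fast++
slow=3 fast=5: a[fast]=9≠a[slow]=7 write a[4]=9, slow++,fast++
slow=4 fast=6: a[fast]=11≠a[slow]=9 write a[5]=11, slow++,fast++
slow=5 fast=7: a[fast]=11=a[slow] dup, fast++
slow=5 fast=8: a[fast]=12≠a[slow]=11 write a[6]=12, slow++,fast++
slow=6 fast=9: a[fast]=14≠a[slow]=12 write a[7]=14, slow++,fast++
slow=7 fast=10: a[fast]=14=a[slow] dup, fast++
slow=7 fast=11: a[fast]=14=a[slow] dup, fast++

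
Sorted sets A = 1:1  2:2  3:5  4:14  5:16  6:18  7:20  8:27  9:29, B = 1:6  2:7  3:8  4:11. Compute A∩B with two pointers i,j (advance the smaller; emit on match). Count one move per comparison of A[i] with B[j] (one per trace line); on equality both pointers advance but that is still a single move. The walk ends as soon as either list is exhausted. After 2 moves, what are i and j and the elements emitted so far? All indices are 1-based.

i=3, j=1, emitted=[]

[i=1,j=1] 1<6 → i++
[i=2,j=1] 2<6 → i++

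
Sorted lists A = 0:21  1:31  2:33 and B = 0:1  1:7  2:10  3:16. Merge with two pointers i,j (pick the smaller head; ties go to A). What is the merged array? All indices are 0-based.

[1, 7, 10, 16, 21, 31, 33]

i=0 j=0: A[i]=21>B[j]=1 take 1, j++
i=0 j=1: A[i]=21>B[j]=7 take 7, j++
i=0 j=2: A[i]=21>B[j]=10 take 10, j++
i=0 j=3: A[i]=21>B[j]=16 take 16, j++
i=0 j=4: B done, take A[i]=21, i++
i=1 j=4: B done, take A[i]=31, i++
i=2 j=4: B done, take A[i]=33, i++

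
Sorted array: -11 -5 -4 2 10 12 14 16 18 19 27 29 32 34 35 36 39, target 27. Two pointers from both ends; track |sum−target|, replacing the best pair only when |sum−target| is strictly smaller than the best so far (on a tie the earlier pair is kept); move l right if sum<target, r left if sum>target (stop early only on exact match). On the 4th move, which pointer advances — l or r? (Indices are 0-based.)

r

[0,16] -11+39=28 d=1 * → r--
[0,15] -11+36=25 d=2 → l++
[1,15] -5+36=31 d=4 → r--
[1,14] -5+35=30 d=3 → r--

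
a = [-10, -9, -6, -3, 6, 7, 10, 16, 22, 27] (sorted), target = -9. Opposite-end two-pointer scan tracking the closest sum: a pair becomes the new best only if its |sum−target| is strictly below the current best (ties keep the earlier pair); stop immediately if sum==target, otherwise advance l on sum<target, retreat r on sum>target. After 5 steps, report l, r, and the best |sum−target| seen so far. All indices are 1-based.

l=1, r=5, best |Δ|=6

[1,10] -10+27=17 d=26 * → r--
[1,9] -10+22=12 d=21 * → r--
[1,8] -10+16=6 d=15 * → r--
[1,7] -10+10=0 d=9 * → r--
[1,6] -10+7=-3 d=6 * → r--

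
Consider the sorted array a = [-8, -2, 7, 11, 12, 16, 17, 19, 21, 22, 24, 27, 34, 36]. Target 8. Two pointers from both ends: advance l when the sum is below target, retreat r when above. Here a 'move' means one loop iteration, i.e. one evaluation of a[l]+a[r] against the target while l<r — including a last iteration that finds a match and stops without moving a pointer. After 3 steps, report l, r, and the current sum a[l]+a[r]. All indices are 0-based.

l=0 r=13: -8+36=28 >8, r--
l=0 r=12: -8+34=26 >8, r--
l=0 r=11: -8+27=19 >8, r--

l=0, r=10, sum=16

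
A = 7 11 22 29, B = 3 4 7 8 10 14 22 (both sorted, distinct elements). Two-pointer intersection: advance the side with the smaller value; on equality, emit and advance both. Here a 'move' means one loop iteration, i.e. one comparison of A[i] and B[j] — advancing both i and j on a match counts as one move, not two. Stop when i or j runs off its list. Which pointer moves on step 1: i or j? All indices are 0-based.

i=0 j=0: 7>3, j++

j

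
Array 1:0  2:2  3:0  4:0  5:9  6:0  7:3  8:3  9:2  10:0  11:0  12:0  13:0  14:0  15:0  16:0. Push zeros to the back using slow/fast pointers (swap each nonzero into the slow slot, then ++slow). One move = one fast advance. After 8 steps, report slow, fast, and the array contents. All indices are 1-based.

slow=5, fast=9, a=[2, 9, 3, 3, 0, 0, 0, 0, 2, 0, 0, 0, 0, 0, 0, 0]

(s=1,f=1) a[fast]=0 → fast++
(s=1,f=2) a[fast]=2≠0 swap→a[1]=2 → slow++,fast++
(s=2,f=3) a[fast]=0 → fast++
(s=2,f=4) a[fast]=0 → fast++
(s=2,f=5) a[fast]=9≠0 swap→a[2]=9 → slow++,fast++
(s=3,f=6) a[fast]=0 → fast++
(s=3,f=7) a[fast]=3≠0 swap→a[3]=3 → slow++,fast++
(s=4,f=8) a[fast]=3≠0 swap→a[4]=3 → slow++,fast++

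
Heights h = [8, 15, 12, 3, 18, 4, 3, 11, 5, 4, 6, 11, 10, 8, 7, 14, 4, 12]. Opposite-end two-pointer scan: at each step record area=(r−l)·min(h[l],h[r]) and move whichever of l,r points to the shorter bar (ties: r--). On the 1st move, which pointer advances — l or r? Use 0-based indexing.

l=0 r=17: min(8,12)*17=136 best=136 *, l++

l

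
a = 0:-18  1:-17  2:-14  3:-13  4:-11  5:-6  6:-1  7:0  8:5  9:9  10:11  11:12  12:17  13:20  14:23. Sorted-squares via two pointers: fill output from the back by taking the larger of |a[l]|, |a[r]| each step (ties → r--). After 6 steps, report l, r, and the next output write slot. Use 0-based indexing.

[0,14] |-18|<=|23| out[14]=529 → r--
[0,13] |-18|<=|20| out[13]=400 → r--
[0,12] |-18|>|17| out[12]=324 → l++
[1,12] |-17|<=|17| out[11]=289 → r--
[1,11] |-17|>|12| out[10]=289 → l++
[2,11] |-14|>|12| out[9]=196 → l++

l=3, r=11, next write slot=8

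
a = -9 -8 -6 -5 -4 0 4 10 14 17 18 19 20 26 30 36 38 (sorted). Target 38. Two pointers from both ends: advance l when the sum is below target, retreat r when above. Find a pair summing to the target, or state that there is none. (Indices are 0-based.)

l=0 r=16: -9+38=29 <38, l++
l=1 r=16: -8+38=30 <38, l++
l=2 r=16: -6+38=32 <38, l++
l=3 r=16: -5+38=33 <38, l++
l=4 r=16: -4+38=34 <38, l++
l=5 r=16: 0+38=38, found

(0, 38)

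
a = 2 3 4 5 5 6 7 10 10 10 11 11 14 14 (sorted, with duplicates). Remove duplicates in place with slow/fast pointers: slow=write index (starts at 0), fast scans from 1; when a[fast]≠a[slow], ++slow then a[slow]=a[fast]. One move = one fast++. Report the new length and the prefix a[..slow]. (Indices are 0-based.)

length 9; prefix = [2, 3, 4, 5, 6, 7, 10, 11, 14]

slow=0 fast=1: a[fast]=3≠a[slow]=2 write a[1]=3, slow++,fast++
slow=1 fast=2: a[fast]=4≠a[slow]=3 write a[2]=4, slow++,fast++
slow=2 fast=3: a[fast]=5≠a[slow]=4 write a[3]=5, slow++,fast++
slow=3 fast=4: a[fast]=5=a[slow] dup, fast++
slow=3 fast=5: a[fast]=6≠a[slow]=5 write a[4]=6, slow++,fast++
slow=4 fast=6: a[fast]=7≠a[slow]=6 write a[5]=7, slow++,fast++
slow=5 fast=7: a[fast]=10≠a[slow]=7 write a[6]=10, slow++,fast++
slow=6 fast=8: a[fast]=10=a[slow] dup, fast++
slow=6 fast=9: a[fast]=10=a[slow] dup, fast++
slow=6 fast=10: a[fast]=11≠a[slow]=10 write a[7]=11, slow++,fast++
slow=7 fast=11: a[fast]=11=a[slow] dup, fast++
slow=7 fast=12: a[fast]=14≠a[slow]=11 write a[8]=14, slow++,fast++
slow=8 fast=13: a[fast]=14=a[slow] dup, fast++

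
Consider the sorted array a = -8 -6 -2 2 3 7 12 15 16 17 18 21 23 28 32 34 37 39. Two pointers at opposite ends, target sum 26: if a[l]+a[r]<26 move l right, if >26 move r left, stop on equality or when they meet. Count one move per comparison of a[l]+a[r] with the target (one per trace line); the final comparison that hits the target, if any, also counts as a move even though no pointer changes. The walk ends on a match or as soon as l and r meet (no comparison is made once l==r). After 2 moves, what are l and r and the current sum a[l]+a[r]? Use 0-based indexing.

l=0 r=17: -8+39=31 >26, r--
l=0 r=16: -8+37=29 >26, r--

l=0, r=15, sum=26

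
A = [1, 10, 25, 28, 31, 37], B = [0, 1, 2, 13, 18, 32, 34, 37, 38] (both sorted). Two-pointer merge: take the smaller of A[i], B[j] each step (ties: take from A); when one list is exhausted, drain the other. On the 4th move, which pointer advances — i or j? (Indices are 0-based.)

[i=0,j=0] A[i]=1>B[j]=0 take 0 → j++
[i=0,j=1] A[i]=1<=B[j]=1 take 1 → i++
[i=1,j=1] A[i]=10>B[j]=1 take 1 → j++
[i=1,j=2] A[i]=10>B[j]=2 take 2 → j++

j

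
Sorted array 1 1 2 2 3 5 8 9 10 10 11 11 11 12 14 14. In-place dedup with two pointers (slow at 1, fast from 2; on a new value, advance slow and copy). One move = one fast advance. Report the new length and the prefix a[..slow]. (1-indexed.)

length 10; prefix = [1, 2, 3, 5, 8, 9, 10, 11, 12, 14]

slow=1 fast=2: a[fast]=1=a[slow] dup, fast++
slow=1 fast=3: a[fast]=2≠a[slow]=1 write a[2]=2, slow++,fast++
slow=2 fast=4: a[fast]=2=a[slow] dup, fast++
slow=2 fast=5: a[fast]=3≠a[slow]=2 write a[3]=3, slow++,fast++
slow=3 fast=6: a[fast]=5≠a[slow]=3 write a[4]=5, slow++,fast++
slow=4 fast=7: a[fast]=8≠a[slow]=5 write a[5]=8, slow++,fast++
slow=5 fast=8: a[fast]=9≠a[slow]=8 write a[6]=9, slow++,fast++
slow=6 fast=9: a[fast]=10≠a[slow]=9 write a[7]=10, slow++,fast++
slow=7 fast=10: a[fast]=10=a[slow] dup, fast++
slow=7 fast=11: a[fast]=11≠a[slow]=10 write a[8]=11, slow++,fast++
slow=8 fast=12: a[fast]=11=a[slow] dup, fast++
slow=8 fast=13: a[fast]=11=a[slow] dup, fast++
slow=8 fast=14: a[fast]=12≠a[slow]=11 write a[9]=12, slow++,fast++
slow=9 fast=15: a[fast]=14≠a[slow]=12 write a[10]=14, slow++,fast++
slow=10 fast=16: a[fast]=14=a[slow] dup, fast++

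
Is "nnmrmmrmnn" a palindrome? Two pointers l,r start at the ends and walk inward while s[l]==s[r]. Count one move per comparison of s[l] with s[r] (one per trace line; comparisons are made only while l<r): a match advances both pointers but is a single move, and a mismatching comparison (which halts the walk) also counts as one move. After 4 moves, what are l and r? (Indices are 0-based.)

[0,9] 'n'=='n' → l++,r--
[1,8] 'n'=='n' → l++,r--
[2,7] 'm'=='m' → l++,r--
[3,6] 'r'=='r' → l++,r--

l=4, r=5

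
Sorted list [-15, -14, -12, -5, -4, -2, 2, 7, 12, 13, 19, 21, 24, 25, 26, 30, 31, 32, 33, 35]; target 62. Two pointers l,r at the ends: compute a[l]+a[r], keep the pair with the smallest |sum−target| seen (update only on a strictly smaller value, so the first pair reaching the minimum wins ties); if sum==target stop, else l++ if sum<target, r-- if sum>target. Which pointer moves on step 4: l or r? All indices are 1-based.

l=1 r=20: -15+35=20 d=42 *, l++
l=2 r=20: -14+35=21 d=41 *, l++
l=3 r=20: -12+35=23 d=39 *, l++
l=4 r=20: -5+35=30 d=32 *, l++

l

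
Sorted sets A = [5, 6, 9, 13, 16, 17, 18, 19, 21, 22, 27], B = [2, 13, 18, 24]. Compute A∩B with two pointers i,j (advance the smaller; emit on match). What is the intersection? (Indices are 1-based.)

i=1 j=1: 5>2, j++
i=1 j=2: 5<13, i++
i=2 j=2: 6<13, i++
i=3 j=2: 9<13, i++
i=4 j=2: 13==13 emit, i++,j++
i=5 j=3: 16<18, i++
i=6 j=3: 17<18, i++
i=7 j=3: 18==18 emit, i++,j++
i=8 j=4: 19<24, i++
i=9 j=4: 21<24, i++
i=10 j=4: 22<24, i++
i=11 j=4: 27>24, j++

intersection = [13, 18]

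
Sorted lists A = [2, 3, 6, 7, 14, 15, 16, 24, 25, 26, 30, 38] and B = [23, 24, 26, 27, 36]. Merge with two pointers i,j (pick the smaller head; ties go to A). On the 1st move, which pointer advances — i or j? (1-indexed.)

i

i=1 j=1: A[i]=2<=B[j]=23 take 2, i++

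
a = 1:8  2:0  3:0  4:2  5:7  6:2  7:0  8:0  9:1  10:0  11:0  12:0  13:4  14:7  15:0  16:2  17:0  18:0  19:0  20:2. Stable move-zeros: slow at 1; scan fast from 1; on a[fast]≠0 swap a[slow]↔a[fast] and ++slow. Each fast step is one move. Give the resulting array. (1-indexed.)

slow=1 fast=1: a[fast]=8≠0 swap→a[1]=8, slow++,fast++
slow=2 fast=2: a[fast]=0, fast++
slow=2 fast=3: a[fast]=0, fast++
slow=2 fast=4: a[fast]=2≠0 swap→a[2]=2, slow++,fast++
slow=3 fast=5: a[fast]=7≠0 swap→a[3]=7, slow++,fast++
slow=4 fast=6: a[fast]=2≠0 swap→a[4]=2, slow++,fast++
slow=5 fast=7: a[fast]=0, fast++
slow=5 fast=8: a[fast]=0, fast++
slow=5 fast=9: a[fast]=1≠0 swap→a[5]=1, slow++,fast++
slow=6 fast=10: a[fast]=0, fast++
slow=6 fast=11: a[fast]=0, fast++
slow=6 fast=12: a[fast]=0, fast++
slow=6 fast=13: a[fast]=4≠0 swap→a[6]=4, slow++,fast++
slow=7 fast=14: a[fast]=7≠0 swap→a[7]=7, slow++,fast++
slow=8 fast=15: a[fast]=0, fast++
slow=8 fast=16: a[fast]=2≠0 swap→a[8]=2, slow++,fast++
slow=9 fast=17: a[fast]=0, fast++
slow=9 fast=18: a[fast]=0, fast++
slow=9 fast=19: a[fast]=0, fast++
slow=9 fast=20: a[fast]=2≠0 swap→a[9]=2, slow++,fast++

[8, 2, 7, 2, 1, 4, 7, 2, 2, 0, 0, 0, 0, 0, 0, 0, 0, 0, 0, 0]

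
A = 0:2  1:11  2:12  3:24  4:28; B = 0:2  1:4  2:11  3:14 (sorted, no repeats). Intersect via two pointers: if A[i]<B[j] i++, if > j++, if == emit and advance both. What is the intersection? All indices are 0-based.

intersection = [2, 11]

i=0 j=0: 2==2 emit, i++,j++
i=1 j=1: 11>4, j++
i=1 j=2: 11==11 emit, i++,j++
i=2 j=3: 12<14, i++
i=3 j=3: 24>14, j++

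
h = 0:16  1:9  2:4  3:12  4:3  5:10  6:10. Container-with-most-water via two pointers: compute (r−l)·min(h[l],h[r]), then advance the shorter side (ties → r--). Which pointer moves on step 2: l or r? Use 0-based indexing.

l=0 r=6: min(16,10)*6=60 best=60 *, r--
l=0 r=5: min(16,10)*5=50 best=60, r--

r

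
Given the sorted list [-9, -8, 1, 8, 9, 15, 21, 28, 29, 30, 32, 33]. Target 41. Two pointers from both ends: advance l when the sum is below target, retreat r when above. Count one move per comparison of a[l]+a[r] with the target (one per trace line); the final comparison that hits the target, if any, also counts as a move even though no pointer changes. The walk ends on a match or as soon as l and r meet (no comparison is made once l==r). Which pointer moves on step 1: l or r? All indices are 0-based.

[0,11] -9+33=24 <41 → l++

l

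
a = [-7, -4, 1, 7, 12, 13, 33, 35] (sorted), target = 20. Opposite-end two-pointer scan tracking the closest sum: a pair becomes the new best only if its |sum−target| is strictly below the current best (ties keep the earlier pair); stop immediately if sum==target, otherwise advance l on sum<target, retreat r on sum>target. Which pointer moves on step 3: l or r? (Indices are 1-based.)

l

[1,8] -7+35=28 d=8 * → r--
[1,7] -7+33=26 d=6 * → r--
[1,6] -7+13=6 d=14 → l++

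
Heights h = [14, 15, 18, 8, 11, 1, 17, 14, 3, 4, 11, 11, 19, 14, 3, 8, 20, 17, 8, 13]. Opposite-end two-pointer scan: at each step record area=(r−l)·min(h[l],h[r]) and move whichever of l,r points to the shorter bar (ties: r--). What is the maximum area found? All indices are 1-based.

max area = 255

l=1 r=20: min(14,13)*19=247 best=247 *, r--
l=1 r=19: min(14,8)*18=144 best=247, r--
l=1 r=18: min(14,17)*17=238 best=247, l++
l=2 r=18: min(15,17)*16=240 best=247, l++
l=3 r=18: min(18,17)*15=255 best=255 *, r--
l=3 r=17: min(18,20)*14=252 best=255, l++
l=4 r=17: min(8,20)*13=104 best=255, l++
l=5 r=17: min(11,20)*12=132 best=255, l++
l=6 r=17: min(1,20)*11=11 best=255, l++
l=7 r=17: min(17,20)*10=170 best=255, l++
l=8 r=17: min(14,20)*9=126 best=255, l++
l=9 r=17: min(3,20)*8=24 best=255, l++
l=10 r=17: min(4,20)*7=28 best=255, l++
l=11 r=17: min(11,20)*6=66 best=255, l++
l=12 r=17: min(11,20)*5=55 best=255, l++
l=13 r=17: min(19,20)*4=76 best=255, l++
l=14 r=17: min(14,20)*3=42 best=255, l++
l=15 r=17: min(3,20)*2=6 best=255, l++
l=16 r=17: min(8,20)*1=8 best=255, l++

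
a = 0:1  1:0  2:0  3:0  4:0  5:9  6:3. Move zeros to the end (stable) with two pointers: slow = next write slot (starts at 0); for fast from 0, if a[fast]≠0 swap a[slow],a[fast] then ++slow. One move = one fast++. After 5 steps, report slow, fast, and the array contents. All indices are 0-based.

slow=0 fast=0: a[fast]=1≠0 swap→a[0]=1, slow++,fast++
slow=1 fast=1: a[fast]=0, fast++
slow=1 fast=2: a[fast]=0, fast++
slow=1 fast=3: a[fast]=0, fast++
slow=1 fast=4: a[fast]=0, fast++

slow=1, fast=5, a=[1, 0, 0, 0, 0, 9, 3]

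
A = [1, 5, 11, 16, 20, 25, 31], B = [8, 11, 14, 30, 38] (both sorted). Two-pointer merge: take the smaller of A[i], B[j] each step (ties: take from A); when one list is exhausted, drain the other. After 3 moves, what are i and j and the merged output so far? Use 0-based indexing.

i=0 j=0: A[i]=1<=B[j]=8 take 1, i++
i=1 j=0: A[i]=5<=B[j]=8 take 5, i++
i=2 j=0: A[i]=11>B[j]=8 take 8, j++

i=2, j=1, merged so far=[1, 5, 8]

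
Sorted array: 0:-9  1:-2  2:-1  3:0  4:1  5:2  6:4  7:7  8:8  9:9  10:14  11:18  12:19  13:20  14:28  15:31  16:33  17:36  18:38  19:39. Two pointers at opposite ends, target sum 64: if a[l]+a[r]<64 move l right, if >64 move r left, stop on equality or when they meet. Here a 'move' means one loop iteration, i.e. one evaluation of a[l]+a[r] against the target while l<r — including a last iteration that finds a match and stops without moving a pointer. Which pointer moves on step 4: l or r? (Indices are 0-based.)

[0,19] -9+39=30 <64 → l++
[1,19] -2+39=37 <64 → l++
[2,19] -1+39=38 <64 → l++
[3,19] 0+39=39 <64 → l++

l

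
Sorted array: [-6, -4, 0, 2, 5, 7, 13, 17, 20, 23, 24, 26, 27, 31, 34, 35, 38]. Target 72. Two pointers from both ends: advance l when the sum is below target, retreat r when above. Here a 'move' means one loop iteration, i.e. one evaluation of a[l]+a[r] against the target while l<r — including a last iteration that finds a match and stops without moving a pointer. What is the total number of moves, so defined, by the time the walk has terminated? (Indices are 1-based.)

l=1 r=17: -6+38=32 <72, l++
l=2 r=17: -4+38=34 <72, l++
l=3 r=17: 0+38=38 <72, l++
l=4 r=17: 2+38=40 <72, l++
l=5 r=17: 5+38=43 <72, l++
l=6 r=17: 7+38=45 <72, l++
l=7 r=17: 13+38=51 <72, l++
l=8 r=17: 17+38=55 <72, l++
l=9 r=17: 20+38=58 <72, l++
l=10 r=17: 23+38=61 <72, l++
l=11 r=17: 24+38=62 <72, l++
l=12 r=17: 26+38=64 <72, l++
l=13 r=17: 27+38=65 <72, l++
l=14 r=17: 31+38=69 <72, l++
l=15 r=17: 34+38=72, found

15 moves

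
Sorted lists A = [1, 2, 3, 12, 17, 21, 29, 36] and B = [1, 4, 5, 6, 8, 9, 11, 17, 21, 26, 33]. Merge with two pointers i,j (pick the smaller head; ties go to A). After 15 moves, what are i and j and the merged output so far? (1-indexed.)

i=7, j=10, merged so far=[1, 1, 2, 3, 4, 5, 6, 8, 9, 11, 12, 17, 17, 21, 21]

[i=1,j=1] A[i]=1<=B[j]=1 take 1 → i++
[i=2,j=1] A[i]=2>B[j]=1 take 1 → j++
[i=2,j=2] A[i]=2<=B[j]=4 take 2 → i++
[i=3,j=2] A[i]=3<=B[j]=4 take 3 → i++
[i=4,j=2] A[i]=12>B[j]=4 take 4 → j++
[i=4,j=3] A[i]=12>B[j]=5 take 5 → j++
[i=4,j=4] A[i]=12>B[j]=6 take 6 → j++
[i=4,j=5] A[i]=12>B[j]=8 take 8 → j++
[i=4,j=6] A[i]=12>B[j]=9 take 9 → j++
[i=4,j=7] A[i]=12>B[j]=11 take 11 → j++
[i=4,j=8] A[i]=12<=B[j]=17 take 12 → i++
[i=5,j=8] A[i]=17<=B[j]=17 take 17 → i++
[i=6,j=8] A[i]=21>B[j]=17 take 17 → j++
[i=6,j=9] A[i]=21<=B[j]=21 take 21 → i++
[i=7,j=9] A[i]=29>B[j]=21 take 21 → j++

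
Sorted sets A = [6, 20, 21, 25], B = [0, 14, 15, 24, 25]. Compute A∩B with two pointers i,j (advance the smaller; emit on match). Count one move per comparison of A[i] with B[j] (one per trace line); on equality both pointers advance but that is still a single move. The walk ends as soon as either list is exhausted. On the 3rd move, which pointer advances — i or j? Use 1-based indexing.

j

i=1 j=1: 6>0, j++
i=1 j=2: 6<14, i++
i=2 j=2: 20>14, j++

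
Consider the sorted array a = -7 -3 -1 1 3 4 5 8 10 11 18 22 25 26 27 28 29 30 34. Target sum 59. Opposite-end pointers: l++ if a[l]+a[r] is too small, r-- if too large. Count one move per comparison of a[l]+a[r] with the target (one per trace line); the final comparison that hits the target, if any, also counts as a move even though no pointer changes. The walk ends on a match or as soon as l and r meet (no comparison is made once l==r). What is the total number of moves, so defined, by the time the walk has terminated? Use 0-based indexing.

[0,18] -7+34=27 <59 → l++
[1,18] -3+34=31 <59 → l++
[2,18] -1+34=33 <59 → l++
[3,18] 1+34=35 <59 → l++
[4,18] 3+34=37 <59 → l++
[5,18] 4+34=38 <59 → l++
[6,18] 5+34=39 <59 → l++
[7,18] 8+34=42 <59 → l++
[8,18] 10+34=44 <59 → l++
[9,18] 11+34=45 <59 → l++
[10,18] 18+34=52 <59 → l++
[11,18] 22+34=56 <59 → l++
[12,18] 25+34=59 → found

13 moves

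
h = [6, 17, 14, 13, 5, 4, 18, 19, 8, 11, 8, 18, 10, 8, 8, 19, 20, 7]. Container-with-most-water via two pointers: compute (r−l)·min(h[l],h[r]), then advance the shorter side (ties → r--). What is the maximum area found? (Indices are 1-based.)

max area = 255

[1,18] min(6,7)*17=102 best=102 * → l++
[2,18] min(17,7)*16=112 best=112 * → r--
[2,17] min(17,20)*15=255 best=255 * → l++
[3,17] min(14,20)*14=196 best=255 → l++
[4,17] min(13,20)*13=169 best=255 → l++
[5,17] min(5,20)*12=60 best=255 → l++
[6,17] min(4,20)*11=44 best=255 → l++
[7,17] min(18,20)*10=180 best=255 → l++
[8,17] min(19,20)*9=171 best=255 → l++
[9,17] min(8,20)*8=64 best=255 → l++
[10,17] min(11,20)*7=77 best=255 → l++
[11,17] min(8,20)*6=48 best=255 → l++
[12,17] min(18,20)*5=90 best=255 → l++
[13,17] min(10,20)*4=40 best=255 → l++
[14,17] min(8,20)*3=24 best=255 → l++
[15,17] min(8,20)*2=16 best=255 → l++
[16,17] min(19,20)*1=19 best=255 → l++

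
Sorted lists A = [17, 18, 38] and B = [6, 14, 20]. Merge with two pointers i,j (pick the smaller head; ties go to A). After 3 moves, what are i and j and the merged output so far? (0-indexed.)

[i=0,j=0] A[i]=17>B[j]=6 take 6 → j++
[i=0,j=1] A[i]=17>B[j]=14 take 14 → j++
[i=0,j=2] A[i]=17<=B[j]=20 take 17 → i++

i=1, j=2, merged so far=[6, 14, 17]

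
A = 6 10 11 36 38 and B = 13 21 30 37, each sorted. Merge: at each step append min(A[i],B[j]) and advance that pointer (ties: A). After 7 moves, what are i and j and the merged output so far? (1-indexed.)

[i=1,j=1] A[i]=6<=B[j]=13 take 6 → i++
[i=2,j=1] A[i]=10<=B[j]=13 take 10 → i++
[i=3,j=1] A[i]=11<=B[j]=13 take 11 → i++
[i=4,j=1] A[i]=36>B[j]=13 take 13 → j++
[i=4,j=2] A[i]=36>B[j]=21 take 21 → j++
[i=4,j=3] A[i]=36>B[j]=30 take 30 → j++
[i=4,j=4] A[i]=36<=B[j]=37 take 36 → i++

i=5, j=4, merged so far=[6, 10, 11, 13, 21, 30, 36]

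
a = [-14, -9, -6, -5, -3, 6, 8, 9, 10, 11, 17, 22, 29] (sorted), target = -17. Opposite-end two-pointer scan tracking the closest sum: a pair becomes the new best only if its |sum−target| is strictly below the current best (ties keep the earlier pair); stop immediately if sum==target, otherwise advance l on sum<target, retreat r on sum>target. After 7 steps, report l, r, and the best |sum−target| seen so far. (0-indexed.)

l=0, r=5, best |Δ|=11

[0,12] -14+29=15 d=32 * → r--
[0,11] -14+22=8 d=25 * → r--
[0,10] -14+17=3 d=20 * → r--
[0,9] -14+11=-3 d=14 * → r--
[0,8] -14+10=-4 d=13 * → r--
[0,7] -14+9=-5 d=12 * → r--
[0,6] -14+8=-6 d=11 * → r--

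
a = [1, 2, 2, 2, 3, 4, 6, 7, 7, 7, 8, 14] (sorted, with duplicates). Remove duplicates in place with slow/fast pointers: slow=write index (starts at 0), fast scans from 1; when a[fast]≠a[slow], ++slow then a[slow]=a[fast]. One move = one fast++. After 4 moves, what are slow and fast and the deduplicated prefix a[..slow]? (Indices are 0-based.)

slow=2, fast=5, prefix=[1, 2, 3]

slow=0 fast=1: a[fast]=2≠a[slow]=1 write a[1]=2, slow++,fast++
slow=1 fast=2: a[fast]=2=a[slow] dup, fast++
slow=1 fast=3: a[fast]=2=a[slow] dup, fast++
slow=1 fast=4: a[fast]=3≠a[slow]=2 write a[2]=3, slow++,fast++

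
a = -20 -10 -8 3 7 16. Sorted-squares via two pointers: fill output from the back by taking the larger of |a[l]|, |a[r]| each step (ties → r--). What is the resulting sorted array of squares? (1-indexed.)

[9, 49, 64, 100, 256, 400]

[1,6] |-20|>|16| out[6]=400 → l++
[2,6] |-10|<=|16| out[5]=256 → r--
[2,5] |-10|>|7| out[4]=100 → l++
[3,5] |-8|>|7| out[3]=64 → l++
[4,5] |3|<=|7| out[2]=49 → r--
[4,4] |3|<=|3| out[1]=9 → r--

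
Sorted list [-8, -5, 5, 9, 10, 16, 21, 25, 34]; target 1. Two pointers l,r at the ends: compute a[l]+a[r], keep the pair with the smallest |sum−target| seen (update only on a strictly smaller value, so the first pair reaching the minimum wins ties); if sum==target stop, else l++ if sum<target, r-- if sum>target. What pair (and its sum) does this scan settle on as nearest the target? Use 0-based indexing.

[0,8] -8+34=26 d=25 * → r--
[0,7] -8+25=17 d=16 * → r--
[0,6] -8+21=13 d=12 * → r--
[0,5] -8+16=8 d=7 * → r--
[0,4] -8+10=2 d=1 * → r--
[0,3] -8+9=1 d=0 * → stop

pair (-8, 9) with sum 1 (|Δ|=0)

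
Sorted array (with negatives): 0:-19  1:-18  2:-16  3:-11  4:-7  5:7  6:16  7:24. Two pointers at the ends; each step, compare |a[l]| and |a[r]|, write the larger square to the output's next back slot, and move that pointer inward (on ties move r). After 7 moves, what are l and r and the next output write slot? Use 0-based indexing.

l=4, r=4, next write slot=0

[0,7] |-19|<=|24| out[7]=576 → r--
[0,6] |-19|>|16| out[6]=361 → l++
[1,6] |-18|>|16| out[5]=324 → l++
[2,6] |-16|<=|16| out[4]=256 → r--
[2,5] |-16|>|7| out[3]=256 → l++
[3,5] |-11|>|7| out[2]=121 → l++
[4,5] |-7|<=|7| out[1]=49 → r--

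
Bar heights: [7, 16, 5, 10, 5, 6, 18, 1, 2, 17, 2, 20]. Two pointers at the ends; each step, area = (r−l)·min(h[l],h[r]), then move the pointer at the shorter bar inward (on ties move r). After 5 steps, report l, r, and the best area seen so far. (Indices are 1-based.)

[1,12] min(7,20)*11=77 best=77 * → l++
[2,12] min(16,20)*10=160 best=160 * → l++
[3,12] min(5,20)*9=45 best=160 → l++
[4,12] min(10,20)*8=80 best=160 → l++
[5,12] min(5,20)*7=35 best=160 → l++

l=6, r=12, best area=160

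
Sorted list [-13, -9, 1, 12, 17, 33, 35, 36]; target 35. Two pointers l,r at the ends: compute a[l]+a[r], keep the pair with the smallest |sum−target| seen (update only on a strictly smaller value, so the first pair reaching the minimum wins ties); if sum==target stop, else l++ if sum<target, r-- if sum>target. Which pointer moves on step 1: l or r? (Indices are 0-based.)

[0,7] -13+36=23 d=12 * → l++

l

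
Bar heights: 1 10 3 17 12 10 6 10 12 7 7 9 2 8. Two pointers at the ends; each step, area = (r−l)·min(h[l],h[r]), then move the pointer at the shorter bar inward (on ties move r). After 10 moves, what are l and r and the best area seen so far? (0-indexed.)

[0,13] min(1,8)*13=13 best=13 * → l++
[1,13] min(10,8)*12=96 best=96 * → r--
[1,12] min(10,2)*11=22 best=96 → r--
[1,11] min(10,9)*10=90 best=96 → r--
[1,10] min(10,7)*9=63 best=96 → r--
[1,9] min(10,7)*8=56 best=96 → r--
[1,8] min(10,12)*7=70 best=96 → l++
[2,8] min(3,12)*6=18 best=96 → l++
[3,8] min(17,12)*5=60 best=96 → r--
[3,7] min(17,10)*4=40 best=96 → r--

l=3, r=6, best area=96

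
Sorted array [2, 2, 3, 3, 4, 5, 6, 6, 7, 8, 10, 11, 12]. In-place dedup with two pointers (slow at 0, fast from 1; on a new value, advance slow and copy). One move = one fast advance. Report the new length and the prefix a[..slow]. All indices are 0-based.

length 10; prefix = [2, 3, 4, 5, 6, 7, 8, 10, 11, 12]

slow=0 fast=1: a[fast]=2=a[slow] dup, fast++
slow=0 fast=2: a[fast]=3≠a[slow]=2 write a[1]=3, slow++,fast++
slow=1 fast=3: a[fast]=3=a[slow] dup, fast++
slow=1 fast=4: a[fast]=4≠a[slow]=3 write a[2]=4, slow++,fast++
slow=2 fast=5: a[fast]=5≠a[slow]=4 write a[3]=5, slow++,fast++
slow=3 fast=6: a[fast]=6≠a[slow]=5 write a[4]=6, slow++,fast++
slow=4 fast=7: a[fast]=6=a[slow] dup, fast++
slow=4 fast=8: a[fast]=7≠a[slow]=6 write a[5]=7, slow++,fast++
slow=5 fast=9: a[fast]=8≠a[slow]=7 write a[6]=8, slow++,fast++
slow=6 fast=10: a[fast]=10≠a[slow]=8 write a[7]=10, slow++,fast++
slow=7 fast=11: a[fast]=11≠a[slow]=10 write a[8]=11, slow++,fast++
slow=8 fast=12: a[fast]=12≠a[slow]=11 write a[9]=12, slow++,fast++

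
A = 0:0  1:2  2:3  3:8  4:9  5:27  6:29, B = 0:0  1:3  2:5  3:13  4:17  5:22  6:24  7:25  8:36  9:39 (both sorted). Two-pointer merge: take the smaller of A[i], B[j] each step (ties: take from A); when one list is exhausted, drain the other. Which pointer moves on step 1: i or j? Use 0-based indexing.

[i=0,j=0] A[i]=0<=B[j]=0 take 0 → i++

i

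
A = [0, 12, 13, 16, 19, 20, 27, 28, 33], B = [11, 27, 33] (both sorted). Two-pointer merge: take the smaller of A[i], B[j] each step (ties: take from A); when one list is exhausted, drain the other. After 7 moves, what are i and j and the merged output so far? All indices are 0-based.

i=6, j=1, merged so far=[0, 11, 12, 13, 16, 19, 20]

i=0 j=0: A[i]=0<=B[j]=11 take 0, i++
i=1 j=0: A[i]=12>B[j]=11 take 11, j++
i=1 j=1: A[i]=12<=B[j]=27 take 12, i++
i=2 j=1: A[i]=13<=B[j]=27 take 13, i++
i=3 j=1: A[i]=16<=B[j]=27 take 16, i++
i=4 j=1: A[i]=19<=B[j]=27 take 19, i++
i=5 j=1: A[i]=20<=B[j]=27 take 20, i++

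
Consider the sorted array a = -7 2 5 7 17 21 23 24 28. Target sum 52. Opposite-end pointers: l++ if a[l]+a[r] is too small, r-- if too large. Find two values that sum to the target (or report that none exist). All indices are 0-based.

(24, 28)

[0,8] -7+28=21 <52 → l++
[1,8] 2+28=30 <52 → l++
[2,8] 5+28=33 <52 → l++
[3,8] 7+28=35 <52 → l++
[4,8] 17+28=45 <52 → l++
[5,8] 21+28=49 <52 → l++
[6,8] 23+28=51 <52 → l++
[7,8] 24+28=52 → found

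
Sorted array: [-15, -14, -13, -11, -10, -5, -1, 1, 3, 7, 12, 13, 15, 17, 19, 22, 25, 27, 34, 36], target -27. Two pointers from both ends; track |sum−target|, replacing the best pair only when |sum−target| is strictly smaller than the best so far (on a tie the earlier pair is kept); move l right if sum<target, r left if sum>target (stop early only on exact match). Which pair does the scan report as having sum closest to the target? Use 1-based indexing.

pair (-14, -13) with sum -27 (|Δ|=0)

l=1 r=20: -15+36=21 d=48 *, r--
l=1 r=19: -15+34=19 d=46 *, r--
l=1 r=18: -15+27=12 d=39 *, r--
l=1 r=17: -15+25=10 d=37 *, r--
l=1 r=16: -15+22=7 d=34 *, r--
l=1 r=15: -15+19=4 d=31 *, r--
l=1 r=14: -15+17=2 d=29 *, r--
l=1 r=13: -15+15=0 d=27 *, r--
l=1 r=12: -15+13=-2 d=25 *, r--
l=1 r=11: -15+12=-3 d=24 *, r--
l=1 r=10: -15+7=-8 d=19 *, r--
l=1 r=9: -15+3=-12 d=15 *, r--
l=1 r=8: -15+1=-14 d=13 *, r--
l=1 r=7: -15+-1=-16 d=11 *, r--
l=1 r=6: -15+-5=-20 d=7 *, r--
l=1 r=5: -15+-10=-25 d=2 *, r--
l=1 r=4: -15+-11=-26 d=1 *, r--
l=1 r=3: -15+-13=-28 d=1, l++
l=2 r=3: -14+-13=-27 d=0 *, stop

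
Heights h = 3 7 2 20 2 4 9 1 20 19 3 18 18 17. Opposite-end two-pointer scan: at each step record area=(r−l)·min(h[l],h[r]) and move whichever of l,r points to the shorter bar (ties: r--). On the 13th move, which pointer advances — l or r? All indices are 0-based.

r

[0,13] min(3,17)*13=39 best=39 * → l++
[1,13] min(7,17)*12=84 best=84 * → l++
[2,13] min(2,17)*11=22 best=84 → l++
[3,13] min(20,17)*10=170 best=170 * → r--
[3,12] min(20,18)*9=162 best=170 → r--
[3,11] min(20,18)*8=144 best=170 → r--
[3,10] min(20,3)*7=21 best=170 → r--
[3,9] min(20,19)*6=114 best=170 → r--
[3,8] min(20,20)*5=100 best=170 → r--
[3,7] min(20,1)*4=4 best=170 → r--
[3,6] min(20,9)*3=27 best=170 → r--
[3,5] min(20,4)*2=8 best=170 → r--
[3,4] min(20,2)*1=2 best=170 → r--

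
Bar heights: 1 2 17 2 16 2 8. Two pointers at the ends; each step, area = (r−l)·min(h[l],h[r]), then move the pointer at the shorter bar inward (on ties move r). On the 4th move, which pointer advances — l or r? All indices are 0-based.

[0,6] min(1,8)*6=6 best=6 * → l++
[1,6] min(2,8)*5=10 best=10 * → l++
[2,6] min(17,8)*4=32 best=32 * → r--
[2,5] min(17,2)*3=6 best=32 → r--

r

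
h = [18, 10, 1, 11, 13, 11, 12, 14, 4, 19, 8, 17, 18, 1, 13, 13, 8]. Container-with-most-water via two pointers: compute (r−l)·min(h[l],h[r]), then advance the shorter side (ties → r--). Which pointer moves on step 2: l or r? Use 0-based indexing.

r

l=0 r=16: min(18,8)*16=128 best=128 *, r--
l=0 r=15: min(18,13)*15=195 best=195 *, r--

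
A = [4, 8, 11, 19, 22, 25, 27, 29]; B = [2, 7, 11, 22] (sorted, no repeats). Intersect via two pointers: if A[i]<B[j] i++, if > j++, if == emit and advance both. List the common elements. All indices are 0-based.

intersection = [11, 22]

[i=0,j=0] 4>2 → j++
[i=0,j=1] 4<7 → i++
[i=1,j=1] 8>7 → j++
[i=1,j=2] 8<11 → i++
[i=2,j=2] 11==11 emit → i++,j++
[i=3,j=3] 19<22 → i++
[i=4,j=3] 22==22 emit → i++,j++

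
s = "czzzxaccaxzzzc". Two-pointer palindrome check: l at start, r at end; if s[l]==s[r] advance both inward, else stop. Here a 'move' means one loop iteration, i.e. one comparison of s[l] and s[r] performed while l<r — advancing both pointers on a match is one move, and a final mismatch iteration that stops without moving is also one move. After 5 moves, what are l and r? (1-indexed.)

l=6, r=9

[1,14] 'c'=='c' → l++,r--
[2,13] 'z'=='z' → l++,r--
[3,12] 'z'=='z' → l++,r--
[4,11] 'z'=='z' → l++,r--
[5,10] 'x'=='x' → l++,r--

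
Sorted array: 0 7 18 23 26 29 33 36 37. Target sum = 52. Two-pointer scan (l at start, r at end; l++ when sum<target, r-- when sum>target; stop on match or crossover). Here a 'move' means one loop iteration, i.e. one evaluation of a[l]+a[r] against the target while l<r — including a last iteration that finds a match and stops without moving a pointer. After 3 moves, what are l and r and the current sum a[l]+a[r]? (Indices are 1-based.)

l=1 r=9: 0+37=37 <52, l++
l=2 r=9: 7+37=44 <52, l++
l=3 r=9: 18+37=55 >52, r--

l=3, r=8, sum=54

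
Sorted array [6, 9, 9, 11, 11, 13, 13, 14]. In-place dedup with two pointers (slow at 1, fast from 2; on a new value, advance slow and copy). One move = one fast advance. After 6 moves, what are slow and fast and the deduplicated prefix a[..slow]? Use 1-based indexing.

slow=4, fast=8, prefix=[6, 9, 11, 13]

(s=1,f=2) a[fast]=9≠a[slow]=6 write a[2]=9 → slow++,fast++
(s=2,f=3) a[fast]=9=a[slow] dup → fast++
(s=2,f=4) a[fast]=11≠a[slow]=9 write a[3]=11 → slow++,fast++
(s=3,f=5) a[fast]=11=a[slow] dup → fast++
(s=3,f=6) a[fast]=13≠a[slow]=11 write a[4]=13 → slow++,fast++
(s=4,f=7) a[fast]=13=a[slow] dup → fast++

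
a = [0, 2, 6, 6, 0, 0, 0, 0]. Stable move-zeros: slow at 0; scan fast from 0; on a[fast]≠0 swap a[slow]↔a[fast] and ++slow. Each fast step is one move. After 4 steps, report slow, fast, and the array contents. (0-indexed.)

(s=0,f=0) a[fast]=0 → fast++
(s=0,f=1) a[fast]=2≠0 swap→a[0]=2 → slow++,fast++
(s=1,f=2) a[fast]=6≠0 swap→a[1]=6 → slow++,fast++
(s=2,f=3) a[fast]=6≠0 swap→a[2]=6 → slow++,fast++

slow=3, fast=4, a=[2, 6, 6, 0, 0, 0, 0, 0]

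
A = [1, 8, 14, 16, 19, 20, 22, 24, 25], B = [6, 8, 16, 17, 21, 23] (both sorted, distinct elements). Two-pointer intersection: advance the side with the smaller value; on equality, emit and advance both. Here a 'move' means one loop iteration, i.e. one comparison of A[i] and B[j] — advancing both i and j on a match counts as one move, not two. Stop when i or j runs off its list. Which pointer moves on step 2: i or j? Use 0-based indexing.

[i=0,j=0] 1<6 → i++
[i=1,j=0] 8>6 → j++

j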